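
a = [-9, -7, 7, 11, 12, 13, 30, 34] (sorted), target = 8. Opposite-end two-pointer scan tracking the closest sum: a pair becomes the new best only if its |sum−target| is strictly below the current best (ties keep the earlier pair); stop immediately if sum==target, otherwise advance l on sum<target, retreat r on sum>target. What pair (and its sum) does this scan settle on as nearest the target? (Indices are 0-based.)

pair (-7, 13) with sum 6 (|Δ|=2)

l=0 r=7: -9+34=25 d=17 *, r--
l=0 r=6: -9+30=21 d=13 *, r--
l=0 r=5: -9+13=4 d=4 *, l++
l=1 r=5: -7+13=6 d=2 *, l++
l=2 r=5: 7+13=20 d=12, r--
l=2 r=4: 7+12=19 d=11, r--
l=2 r=3: 7+11=18 d=10, r--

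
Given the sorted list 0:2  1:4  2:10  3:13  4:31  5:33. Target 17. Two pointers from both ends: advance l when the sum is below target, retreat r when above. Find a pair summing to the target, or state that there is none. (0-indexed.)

(4, 13)

[0,5] 2+33=35 >17 → r--
[0,4] 2+31=33 >17 → r--
[0,3] 2+13=15 <17 → l++
[1,3] 4+13=17 → found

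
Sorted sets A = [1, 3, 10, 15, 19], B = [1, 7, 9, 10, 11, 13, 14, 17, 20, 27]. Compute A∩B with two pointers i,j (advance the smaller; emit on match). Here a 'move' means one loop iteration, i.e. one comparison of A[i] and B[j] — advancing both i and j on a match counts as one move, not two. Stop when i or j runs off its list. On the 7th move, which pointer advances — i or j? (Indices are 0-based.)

j

[i=0,j=0] 1==1 emit → i++,j++
[i=1,j=1] 3<7 → i++
[i=2,j=1] 10>7 → j++
[i=2,j=2] 10>9 → j++
[i=2,j=3] 10==10 emit → i++,j++
[i=3,j=4] 15>11 → j++
[i=3,j=5] 15>13 → j++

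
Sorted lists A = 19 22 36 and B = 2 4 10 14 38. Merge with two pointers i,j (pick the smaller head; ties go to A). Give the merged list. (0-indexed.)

[2, 4, 10, 14, 19, 22, 36, 38]

i=0 j=0: A[i]=19>B[j]=2 take 2, j++
i=0 j=1: A[i]=19>B[j]=4 take 4, j++
i=0 j=2: A[i]=19>B[j]=10 take 10, j++
i=0 j=3: A[i]=19>B[j]=14 take 14, j++
i=0 j=4: A[i]=19<=B[j]=38 take 19, i++
i=1 j=4: A[i]=22<=B[j]=38 take 22, i++
i=2 j=4: A[i]=36<=B[j]=38 take 36, i++
i=3 j=4: A done, take B[j]=38, j++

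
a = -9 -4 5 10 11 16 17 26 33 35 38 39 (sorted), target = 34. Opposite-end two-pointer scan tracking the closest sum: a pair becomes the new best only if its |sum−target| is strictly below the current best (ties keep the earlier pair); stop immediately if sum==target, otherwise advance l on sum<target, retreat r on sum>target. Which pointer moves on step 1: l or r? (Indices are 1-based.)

l

[1,12] -9+39=30 d=4 * → l++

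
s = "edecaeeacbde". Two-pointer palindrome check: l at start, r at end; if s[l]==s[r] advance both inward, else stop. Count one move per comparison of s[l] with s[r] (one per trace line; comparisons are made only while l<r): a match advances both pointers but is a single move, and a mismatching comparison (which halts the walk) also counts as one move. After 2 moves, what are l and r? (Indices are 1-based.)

l=3, r=10

l=1 r=12: 'e'=='e', l++,r--
l=2 r=11: 'd'=='d', l++,r--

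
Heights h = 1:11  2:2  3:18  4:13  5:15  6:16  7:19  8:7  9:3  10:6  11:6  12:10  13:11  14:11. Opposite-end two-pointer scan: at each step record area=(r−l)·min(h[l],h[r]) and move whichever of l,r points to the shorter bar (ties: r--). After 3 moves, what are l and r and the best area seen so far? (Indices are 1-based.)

l=1, r=11, best area=143

l=1 r=14: min(11,11)*13=143 best=143 *, r--
l=1 r=13: min(11,11)*12=132 best=143, r--
l=1 r=12: min(11,10)*11=110 best=143, r--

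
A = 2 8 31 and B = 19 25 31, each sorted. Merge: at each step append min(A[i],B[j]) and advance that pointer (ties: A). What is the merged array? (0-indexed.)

[2, 8, 19, 25, 31, 31]

[i=0,j=0] A[i]=2<=B[j]=19 take 2 → i++
[i=1,j=0] A[i]=8<=B[j]=19 take 8 → i++
[i=2,j=0] A[i]=31>B[j]=19 take 19 → j++
[i=2,j=1] A[i]=31>B[j]=25 take 25 → j++
[i=2,j=2] A[i]=31<=B[j]=31 take 31 → i++
[i=3,j=2] A done, take B[j]=31 → j++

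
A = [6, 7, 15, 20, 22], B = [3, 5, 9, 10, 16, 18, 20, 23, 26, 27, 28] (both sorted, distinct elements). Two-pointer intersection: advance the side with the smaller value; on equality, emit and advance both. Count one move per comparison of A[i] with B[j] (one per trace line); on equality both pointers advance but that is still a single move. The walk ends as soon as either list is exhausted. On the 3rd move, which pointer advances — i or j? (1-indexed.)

i=1 j=1: 6>3, j++
i=1 j=2: 6>5, j++
i=1 j=3: 6<9, i++

i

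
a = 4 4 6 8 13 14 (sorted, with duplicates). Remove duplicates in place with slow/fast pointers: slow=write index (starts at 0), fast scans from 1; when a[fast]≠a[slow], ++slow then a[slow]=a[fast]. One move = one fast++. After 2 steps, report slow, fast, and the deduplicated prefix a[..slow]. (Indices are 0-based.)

(s=0,f=1) a[fast]=4=a[slow] dup → fast++
(s=0,f=2) a[fast]=6≠a[slow]=4 write a[1]=6 → slow++,fast++

slow=1, fast=3, prefix=[4, 6]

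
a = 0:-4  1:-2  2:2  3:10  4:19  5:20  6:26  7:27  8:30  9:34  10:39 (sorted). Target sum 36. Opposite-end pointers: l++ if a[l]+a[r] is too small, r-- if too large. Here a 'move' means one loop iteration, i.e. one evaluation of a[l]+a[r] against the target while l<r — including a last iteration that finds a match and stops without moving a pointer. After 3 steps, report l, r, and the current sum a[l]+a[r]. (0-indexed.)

l=0 r=10: -4+39=35 <36, l++
l=1 r=10: -2+39=37 >36, r--
l=1 r=9: -2+34=32 <36, l++

l=2, r=9, sum=36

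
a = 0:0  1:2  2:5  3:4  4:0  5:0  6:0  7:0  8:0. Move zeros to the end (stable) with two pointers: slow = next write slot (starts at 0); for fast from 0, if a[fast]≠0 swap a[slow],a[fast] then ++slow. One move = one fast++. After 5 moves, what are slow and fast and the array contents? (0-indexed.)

(s=0,f=0) a[fast]=0 → fast++
(s=0,f=1) a[fast]=2≠0 swap→a[0]=2 → slow++,fast++
(s=1,f=2) a[fast]=5≠0 swap→a[1]=5 → slow++,fast++
(s=2,f=3) a[fast]=4≠0 swap→a[2]=4 → slow++,fast++
(s=3,f=4) a[fast]=0 → fast++

slow=3, fast=5, a=[2, 5, 4, 0, 0, 0, 0, 0, 0]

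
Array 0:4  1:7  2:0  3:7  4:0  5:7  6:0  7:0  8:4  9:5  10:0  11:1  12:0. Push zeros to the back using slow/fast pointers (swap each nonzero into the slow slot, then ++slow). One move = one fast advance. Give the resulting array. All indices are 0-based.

slow=0 fast=0: a[fast]=4≠0 swap→a[0]=4, slow++,fast++
slow=1 fast=1: a[fast]=7≠0 swap→a[1]=7, slow++,fast++
slow=2 fast=2: a[fast]=0, fast++
slow=2 fast=3: a[fast]=7≠0 swap→a[2]=7, slow++,fast++
slow=3 fast=4: a[fast]=0, fast++
slow=3 fast=5: a[fast]=7≠0 swap→a[3]=7, slow++,fast++
slow=4 fast=6: a[fast]=0, fast++
slow=4 fast=7: a[fast]=0, fast++
slow=4 fast=8: a[fast]=4≠0 swap→a[4]=4, slow++,fast++
slow=5 fast=9: a[fast]=5≠0 swap→a[5]=5, slow++,fast++
slow=6 fast=10: a[fast]=0, fast++
slow=6 fast=11: a[fast]=1≠0 swap→a[6]=1, slow++,fast++
slow=7 fast=12: a[fast]=0, fast++

[4, 7, 7, 7, 4, 5, 1, 0, 0, 0, 0, 0, 0]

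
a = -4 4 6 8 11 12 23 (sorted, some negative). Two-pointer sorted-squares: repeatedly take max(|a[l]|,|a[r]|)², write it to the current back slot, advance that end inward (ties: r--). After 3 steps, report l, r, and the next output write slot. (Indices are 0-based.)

l=0, r=3, next write slot=3

l=0 r=6: |-4|<=|23| out[6]=529, r--
l=0 r=5: |-4|<=|12| out[5]=144, r--
l=0 r=4: |-4|<=|11| out[4]=121, r--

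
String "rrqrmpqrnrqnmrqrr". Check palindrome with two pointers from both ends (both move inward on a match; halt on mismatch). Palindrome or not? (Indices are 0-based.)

l=0 r=16: 'r'=='r', l++,r--
l=1 r=15: 'r'=='r', l++,r--
l=2 r=14: 'q'=='q', l++,r--
l=3 r=13: 'r'=='r', l++,r--
l=4 r=12: 'm'=='m', l++,r--
l=5 r=11: 'p'!='n', stop

not a palindrome (mismatch at 5,11)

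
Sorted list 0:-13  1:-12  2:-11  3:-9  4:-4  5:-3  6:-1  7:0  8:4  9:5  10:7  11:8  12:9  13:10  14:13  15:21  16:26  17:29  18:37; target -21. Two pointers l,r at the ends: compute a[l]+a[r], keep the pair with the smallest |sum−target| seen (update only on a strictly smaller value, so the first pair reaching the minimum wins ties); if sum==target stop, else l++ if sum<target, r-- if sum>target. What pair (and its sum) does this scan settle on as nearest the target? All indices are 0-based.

pair (-12, -9) with sum -21 (|Δ|=0)

l=0 r=18: -13+37=24 d=45 *, r--
l=0 r=17: -13+29=16 d=37 *, r--
l=0 r=16: -13+26=13 d=34 *, r--
l=0 r=15: -13+21=8 d=29 *, r--
l=0 r=14: -13+13=0 d=21 *, r--
l=0 r=13: -13+10=-3 d=18 *, r--
l=0 r=12: -13+9=-4 d=17 *, r--
l=0 r=11: -13+8=-5 d=16 *, r--
l=0 r=10: -13+7=-6 d=15 *, r--
l=0 r=9: -13+5=-8 d=13 *, r--
l=0 r=8: -13+4=-9 d=12 *, r--
l=0 r=7: -13+0=-13 d=8 *, r--
l=0 r=6: -13+-1=-14 d=7 *, r--
l=0 r=5: -13+-3=-16 d=5 *, r--
l=0 r=4: -13+-4=-17 d=4 *, r--
l=0 r=3: -13+-9=-22 d=1 *, l++
l=1 r=3: -12+-9=-21 d=0 *, stop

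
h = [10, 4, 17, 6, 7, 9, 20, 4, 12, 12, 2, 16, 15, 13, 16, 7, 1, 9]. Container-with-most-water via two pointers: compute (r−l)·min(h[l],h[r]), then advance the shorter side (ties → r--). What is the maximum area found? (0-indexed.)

max area = 192

l=0 r=17: min(10,9)*17=153 best=153 *, r--
l=0 r=16: min(10,1)*16=16 best=153, r--
l=0 r=15: min(10,7)*15=105 best=153, r--
l=0 r=14: min(10,16)*14=140 best=153, l++
l=1 r=14: min(4,16)*13=52 best=153, l++
l=2 r=14: min(17,16)*12=192 best=192 *, r--
l=2 r=13: min(17,13)*11=143 best=192, r--
l=2 r=12: min(17,15)*10=150 best=192, r--
l=2 r=11: min(17,16)*9=144 best=192, r--
l=2 r=10: min(17,2)*8=16 best=192, r--
l=2 r=9: min(17,12)*7=84 best=192, r--
l=2 r=8: min(17,12)*6=72 best=192, r--
l=2 r=7: min(17,4)*5=20 best=192, r--
l=2 r=6: min(17,20)*4=68 best=192, l++
l=3 r=6: min(6,20)*3=18 best=192, l++
l=4 r=6: min(7,20)*2=14 best=192, l++
l=5 r=6: min(9,20)*1=9 best=192, l++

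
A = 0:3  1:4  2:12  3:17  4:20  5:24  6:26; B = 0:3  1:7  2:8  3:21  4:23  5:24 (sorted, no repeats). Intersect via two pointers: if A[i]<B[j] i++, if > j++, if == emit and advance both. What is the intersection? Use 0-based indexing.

intersection = [3, 24]

i=0 j=0: 3==3 emit, i++,j++
i=1 j=1: 4<7, i++
i=2 j=1: 12>7, j++
i=2 j=2: 12>8, j++
i=2 j=3: 12<21, i++
i=3 j=3: 17<21, i++
i=4 j=3: 20<21, i++
i=5 j=3: 24>21, j++
i=5 j=4: 24>23, j++
i=5 j=5: 24==24 emit, i++,j++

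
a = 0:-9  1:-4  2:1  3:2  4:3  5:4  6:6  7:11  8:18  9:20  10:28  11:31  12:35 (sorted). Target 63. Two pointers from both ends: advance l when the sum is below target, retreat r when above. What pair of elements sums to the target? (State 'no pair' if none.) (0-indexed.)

[0,12] -9+35=26 <63 → l++
[1,12] -4+35=31 <63 → l++
[2,12] 1+35=36 <63 → l++
[3,12] 2+35=37 <63 → l++
[4,12] 3+35=38 <63 → l++
[5,12] 4+35=39 <63 → l++
[6,12] 6+35=41 <63 → l++
[7,12] 11+35=46 <63 → l++
[8,12] 18+35=53 <63 → l++
[9,12] 20+35=55 <63 → l++
[10,12] 28+35=63 → found

(28, 35)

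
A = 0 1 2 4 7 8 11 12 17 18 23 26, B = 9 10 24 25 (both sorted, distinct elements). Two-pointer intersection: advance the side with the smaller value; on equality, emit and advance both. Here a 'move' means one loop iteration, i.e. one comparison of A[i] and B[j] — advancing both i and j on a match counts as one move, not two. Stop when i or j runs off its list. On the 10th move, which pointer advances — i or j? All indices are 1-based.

i

i=1 j=1: 0<9, i++
i=2 j=1: 1<9, i++
i=3 j=1: 2<9, i++
i=4 j=1: 4<9, i++
i=5 j=1: 7<9, i++
i=6 j=1: 8<9, i++
i=7 j=1: 11>9, j++
i=7 j=2: 11>10, j++
i=7 j=3: 11<24, i++
i=8 j=3: 12<24, i++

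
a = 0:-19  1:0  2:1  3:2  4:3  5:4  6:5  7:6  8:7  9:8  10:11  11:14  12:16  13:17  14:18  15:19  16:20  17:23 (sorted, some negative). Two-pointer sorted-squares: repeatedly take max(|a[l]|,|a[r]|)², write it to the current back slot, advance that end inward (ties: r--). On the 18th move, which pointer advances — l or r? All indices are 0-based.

l=0 r=17: |-19|<=|23| out[17]=529, r--
l=0 r=16: |-19|<=|20| out[16]=400, r--
l=0 r=15: |-19|<=|19| out[15]=361, r--
l=0 r=14: |-19|>|18| out[14]=361, l++
l=1 r=14: |0|<=|18| out[13]=324, r--
l=1 r=13: |0|<=|17| out[12]=289, r--
l=1 r=12: |0|<=|16| out[11]=256, r--
l=1 r=11: |0|<=|14| out[10]=196, r--
l=1 r=10: |0|<=|11| out[9]=121, r--
l=1 r=9: |0|<=|8| out[8]=64, r--
l=1 r=8: |0|<=|7| out[7]=49, r--
l=1 r=7: |0|<=|6| out[6]=36, r--
l=1 r=6: |0|<=|5| out[5]=25, r--
l=1 r=5: |0|<=|4| out[4]=16, r--
l=1 r=4: |0|<=|3| out[3]=9, r--
l=1 r=3: |0|<=|2| out[2]=4, r--
l=1 r=2: |0|<=|1| out[1]=1, r--
l=1 r=1: |0|<=|0| out[0]=0, r--

r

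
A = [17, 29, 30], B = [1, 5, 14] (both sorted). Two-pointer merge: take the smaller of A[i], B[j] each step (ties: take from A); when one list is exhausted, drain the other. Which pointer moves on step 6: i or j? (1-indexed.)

i

[i=1,j=1] A[i]=17>B[j]=1 take 1 → j++
[i=1,j=2] A[i]=17>B[j]=5 take 5 → j++
[i=1,j=3] A[i]=17>B[j]=14 take 14 → j++
[i=1,j=4] B done, take A[i]=17 → i++
[i=2,j=4] B done, take A[i]=29 → i++
[i=3,j=4] B done, take A[i]=30 → i++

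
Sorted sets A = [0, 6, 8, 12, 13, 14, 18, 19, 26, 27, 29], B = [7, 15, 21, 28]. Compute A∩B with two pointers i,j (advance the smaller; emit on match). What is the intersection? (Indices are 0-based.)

intersection = []

i=0 j=0: 0<7, i++
i=1 j=0: 6<7, i++
i=2 j=0: 8>7, j++
i=2 j=1: 8<15, i++
i=3 j=1: 12<15, i++
i=4 j=1: 13<15, i++
i=5 j=1: 14<15, i++
i=6 j=1: 18>15, j++
i=6 j=2: 18<21, i++
i=7 j=2: 19<21, i++
i=8 j=2: 26>21, j++
i=8 j=3: 26<28, i++
i=9 j=3: 27<28, i++
i=10 j=3: 29>28, j++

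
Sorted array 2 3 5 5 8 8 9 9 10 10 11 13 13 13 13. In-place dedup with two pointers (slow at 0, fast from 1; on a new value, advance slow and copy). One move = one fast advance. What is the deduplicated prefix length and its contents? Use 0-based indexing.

length 8; prefix = [2, 3, 5, 8, 9, 10, 11, 13]

slow=0 fast=1: a[fast]=3≠a[slow]=2 write a[1]=3, slow++,fast++
slow=1 fast=2: a[fast]=5≠a[slow]=3 write a[2]=5, slow++,fast++
slow=2 fast=3: a[fast]=5=a[slow] dup, fast++
slow=2 fast=4: a[fast]=8≠a[slow]=5 write a[3]=8, slow++,fast++
slow=3 fast=5: a[fast]=8=a[slow] dup, fast++
slow=3 fast=6: a[fast]=9≠a[slow]=8 write a[4]=9, slow++,fast++
slow=4 fast=7: a[fast]=9=a[slow] dup, fast++
slow=4 fast=8: a[fast]=10≠a[slow]=9 write a[5]=10, slow++,fast++
slow=5 fast=9: a[fast]=10=a[slow] dup, fast++
slow=5 fast=10: a[fast]=11≠a[slow]=10 write a[6]=11, slow++,fast++
slow=6 fast=11: a[fast]=13≠a[slow]=11 write a[7]=13, slow++,fast++
slow=7 fast=12: a[fast]=13=a[slow] dup, fast++
slow=7 fast=13: a[fast]=13=a[slow] dup, fast++
slow=7 fast=14: a[fast]=13=a[slow] dup, fast++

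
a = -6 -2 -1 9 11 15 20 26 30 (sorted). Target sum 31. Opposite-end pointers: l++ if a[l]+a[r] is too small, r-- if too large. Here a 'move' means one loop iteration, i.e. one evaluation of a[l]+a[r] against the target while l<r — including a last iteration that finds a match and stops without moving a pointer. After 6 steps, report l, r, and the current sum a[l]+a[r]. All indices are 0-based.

l=0 r=8: -6+30=24 <31, l++
l=1 r=8: -2+30=28 <31, l++
l=2 r=8: -1+30=29 <31, l++
l=3 r=8: 9+30=39 >31, r--
l=3 r=7: 9+26=35 >31, r--
l=3 r=6: 9+20=29 <31, l++

l=4, r=6, sum=31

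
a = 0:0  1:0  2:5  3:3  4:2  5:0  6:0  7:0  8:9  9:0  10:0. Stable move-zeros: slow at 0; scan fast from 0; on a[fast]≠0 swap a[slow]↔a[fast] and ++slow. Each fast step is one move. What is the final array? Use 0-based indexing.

(s=0,f=0) a[fast]=0 → fast++
(s=0,f=1) a[fast]=0 → fast++
(s=0,f=2) a[fast]=5≠0 swap→a[0]=5 → slow++,fast++
(s=1,f=3) a[fast]=3≠0 swap→a[1]=3 → slow++,fast++
(s=2,f=4) a[fast]=2≠0 swap→a[2]=2 → slow++,fast++
(s=3,f=5) a[fast]=0 → fast++
(s=3,f=6) a[fast]=0 → fast++
(s=3,f=7) a[fast]=0 → fast++
(s=3,f=8) a[fast]=9≠0 swap→a[3]=9 → slow++,fast++
(s=4,f=9) a[fast]=0 → fast++
(s=4,f=10) a[fast]=0 → fast++

[5, 3, 2, 9, 0, 0, 0, 0, 0, 0, 0]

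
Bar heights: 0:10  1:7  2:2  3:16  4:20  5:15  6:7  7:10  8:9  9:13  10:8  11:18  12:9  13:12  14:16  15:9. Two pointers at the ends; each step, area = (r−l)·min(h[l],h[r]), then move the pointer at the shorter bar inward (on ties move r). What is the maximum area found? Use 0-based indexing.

[0,15] min(10,9)*15=135 best=135 * → r--
[0,14] min(10,16)*14=140 best=140 * → l++
[1,14] min(7,16)*13=91 best=140 → l++
[2,14] min(2,16)*12=24 best=140 → l++
[3,14] min(16,16)*11=176 best=176 * → r--
[3,13] min(16,12)*10=120 best=176 → r--
[3,12] min(16,9)*9=81 best=176 → r--
[3,11] min(16,18)*8=128 best=176 → l++
[4,11] min(20,18)*7=126 best=176 → r--
[4,10] min(20,8)*6=48 best=176 → r--
[4,9] min(20,13)*5=65 best=176 → r--
[4,8] min(20,9)*4=36 best=176 → r--
[4,7] min(20,10)*3=30 best=176 → r--
[4,6] min(20,7)*2=14 best=176 → r--
[4,5] min(20,15)*1=15 best=176 → r--

max area = 176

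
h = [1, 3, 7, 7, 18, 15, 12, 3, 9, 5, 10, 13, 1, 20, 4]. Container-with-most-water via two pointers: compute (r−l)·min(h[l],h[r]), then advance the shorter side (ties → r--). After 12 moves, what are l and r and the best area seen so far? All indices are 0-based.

l=11, r=13, best area=162

[0,14] min(1,4)*14=14 best=14 * → l++
[1,14] min(3,4)*13=39 best=39 * → l++
[2,14] min(7,4)*12=48 best=48 * → r--
[2,13] min(7,20)*11=77 best=77 * → l++
[3,13] min(7,20)*10=70 best=77 → l++
[4,13] min(18,20)*9=162 best=162 * → l++
[5,13] min(15,20)*8=120 best=162 → l++
[6,13] min(12,20)*7=84 best=162 → l++
[7,13] min(3,20)*6=18 best=162 → l++
[8,13] min(9,20)*5=45 best=162 → l++
[9,13] min(5,20)*4=20 best=162 → l++
[10,13] min(10,20)*3=30 best=162 → l++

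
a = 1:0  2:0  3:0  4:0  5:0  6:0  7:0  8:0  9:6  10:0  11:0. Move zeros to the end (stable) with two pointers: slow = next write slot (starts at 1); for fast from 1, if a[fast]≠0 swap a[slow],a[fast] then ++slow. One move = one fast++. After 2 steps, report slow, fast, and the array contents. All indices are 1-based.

slow=1, fast=3, a=[0, 0, 0, 0, 0, 0, 0, 0, 6, 0, 0]

slow=1 fast=1: a[fast]=0, fast++
slow=1 fast=2: a[fast]=0, fast++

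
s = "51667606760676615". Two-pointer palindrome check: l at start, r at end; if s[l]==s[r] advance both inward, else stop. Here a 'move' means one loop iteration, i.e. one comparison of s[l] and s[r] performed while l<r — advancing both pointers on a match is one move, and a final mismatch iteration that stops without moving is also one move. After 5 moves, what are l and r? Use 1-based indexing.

l=6, r=12

l=1 r=17: '5'=='5', l++,r--
l=2 r=16: '1'=='1', l++,r--
l=3 r=15: '6'=='6', l++,r--
l=4 r=14: '6'=='6', l++,r--
l=5 r=13: '7'=='7', l++,r--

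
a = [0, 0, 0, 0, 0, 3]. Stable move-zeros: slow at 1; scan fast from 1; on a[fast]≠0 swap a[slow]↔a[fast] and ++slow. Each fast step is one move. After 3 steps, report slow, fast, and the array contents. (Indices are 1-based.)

slow=1 fast=1: a[fast]=0, fast++
slow=1 fast=2: a[fast]=0, fast++
slow=1 fast=3: a[fast]=0, fast++

slow=1, fast=4, a=[0, 0, 0, 0, 0, 3]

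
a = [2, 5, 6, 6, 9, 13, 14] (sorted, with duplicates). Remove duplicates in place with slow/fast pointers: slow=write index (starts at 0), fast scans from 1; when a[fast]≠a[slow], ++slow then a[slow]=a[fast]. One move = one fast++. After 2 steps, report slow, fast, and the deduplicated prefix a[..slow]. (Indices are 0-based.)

(s=0,f=1) a[fast]=5≠a[slow]=2 write a[1]=5 → slow++,fast++
(s=1,f=2) a[fast]=6≠a[slow]=5 write a[2]=6 → slow++,fast++

slow=2, fast=3, prefix=[2, 5, 6]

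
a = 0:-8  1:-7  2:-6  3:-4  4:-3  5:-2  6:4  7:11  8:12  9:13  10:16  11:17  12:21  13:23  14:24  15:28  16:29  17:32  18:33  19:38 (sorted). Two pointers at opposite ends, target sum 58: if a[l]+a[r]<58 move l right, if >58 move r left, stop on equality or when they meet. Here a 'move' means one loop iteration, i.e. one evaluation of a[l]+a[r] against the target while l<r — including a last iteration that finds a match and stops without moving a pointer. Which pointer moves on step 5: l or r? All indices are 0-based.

l

l=0 r=19: -8+38=30 <58, l++
l=1 r=19: -7+38=31 <58, l++
l=2 r=19: -6+38=32 <58, l++
l=3 r=19: -4+38=34 <58, l++
l=4 r=19: -3+38=35 <58, l++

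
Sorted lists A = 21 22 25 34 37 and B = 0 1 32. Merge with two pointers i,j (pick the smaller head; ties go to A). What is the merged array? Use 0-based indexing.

[0, 1, 21, 22, 25, 32, 34, 37]

i=0 j=0: A[i]=21>B[j]=0 take 0, j++
i=0 j=1: A[i]=21>B[j]=1 take 1, j++
i=0 j=2: A[i]=21<=B[j]=32 take 21, i++
i=1 j=2: A[i]=22<=B[j]=32 take 22, i++
i=2 j=2: A[i]=25<=B[j]=32 take 25, i++
i=3 j=2: A[i]=34>B[j]=32 take 32, j++
i=3 j=3: B done, take A[i]=34, i++
i=4 j=3: B done, take A[i]=37, i++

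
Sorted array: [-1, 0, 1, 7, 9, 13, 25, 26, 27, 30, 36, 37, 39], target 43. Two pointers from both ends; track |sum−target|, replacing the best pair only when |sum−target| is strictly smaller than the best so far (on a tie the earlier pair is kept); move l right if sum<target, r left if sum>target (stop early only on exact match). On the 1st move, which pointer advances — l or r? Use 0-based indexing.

[0,12] -1+39=38 d=5 * → l++

l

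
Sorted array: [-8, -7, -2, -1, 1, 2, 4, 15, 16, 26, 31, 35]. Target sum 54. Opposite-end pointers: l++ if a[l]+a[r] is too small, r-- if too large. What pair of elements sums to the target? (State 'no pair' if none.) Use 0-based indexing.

l=0 r=11: -8+35=27 <54, l++
l=1 r=11: -7+35=28 <54, l++
l=2 r=11: -2+35=33 <54, l++
l=3 r=11: -1+35=34 <54, l++
l=4 r=11: 1+35=36 <54, l++
l=5 r=11: 2+35=37 <54, l++
l=6 r=11: 4+35=39 <54, l++
l=7 r=11: 15+35=50 <54, l++
l=8 r=11: 16+35=51 <54, l++
l=9 r=11: 26+35=61 >54, r--
l=9 r=10: 26+31=57 >54, r--

no pair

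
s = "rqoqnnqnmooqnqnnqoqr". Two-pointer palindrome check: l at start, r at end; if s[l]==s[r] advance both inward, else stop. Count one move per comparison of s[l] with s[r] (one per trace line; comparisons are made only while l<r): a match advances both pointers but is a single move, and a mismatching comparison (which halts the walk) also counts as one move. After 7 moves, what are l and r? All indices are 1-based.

l=8, r=13

[1,20] 'r'=='r' → l++,r--
[2,19] 'q'=='q' → l++,r--
[3,18] 'o'=='o' → l++,r--
[4,17] 'q'=='q' → l++,r--
[5,16] 'n'=='n' → l++,r--
[6,15] 'n'=='n' → l++,r--
[7,14] 'q'=='q' → l++,r--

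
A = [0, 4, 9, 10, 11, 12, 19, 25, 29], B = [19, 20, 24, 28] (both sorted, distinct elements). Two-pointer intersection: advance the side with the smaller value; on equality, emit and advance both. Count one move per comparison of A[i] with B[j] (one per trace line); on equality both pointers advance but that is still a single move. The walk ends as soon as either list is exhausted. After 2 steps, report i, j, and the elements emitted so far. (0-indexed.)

i=0 j=0: 0<19, i++
i=1 j=0: 4<19, i++

i=2, j=0, emitted=[]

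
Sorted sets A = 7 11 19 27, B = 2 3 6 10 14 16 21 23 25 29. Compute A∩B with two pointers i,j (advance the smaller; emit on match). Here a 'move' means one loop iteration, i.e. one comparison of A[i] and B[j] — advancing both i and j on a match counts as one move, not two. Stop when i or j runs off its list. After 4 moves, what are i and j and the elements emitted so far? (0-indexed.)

i=1, j=3, emitted=[]

[i=0,j=0] 7>2 → j++
[i=0,j=1] 7>3 → j++
[i=0,j=2] 7>6 → j++
[i=0,j=3] 7<10 → i++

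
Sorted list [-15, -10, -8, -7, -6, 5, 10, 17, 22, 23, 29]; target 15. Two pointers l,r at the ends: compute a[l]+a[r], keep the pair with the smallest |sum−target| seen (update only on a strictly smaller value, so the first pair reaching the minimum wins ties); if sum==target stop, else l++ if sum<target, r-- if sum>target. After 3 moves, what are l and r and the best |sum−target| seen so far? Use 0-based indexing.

l=2, r=9, best |Δ|=1

l=0 r=10: -15+29=14 d=1 *, l++
l=1 r=10: -10+29=19 d=4, r--
l=1 r=9: -10+23=13 d=2, l++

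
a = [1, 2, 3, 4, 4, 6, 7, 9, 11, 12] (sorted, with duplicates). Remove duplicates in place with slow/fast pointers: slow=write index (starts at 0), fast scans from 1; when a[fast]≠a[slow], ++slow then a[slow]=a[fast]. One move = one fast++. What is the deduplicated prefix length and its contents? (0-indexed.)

slow=0 fast=1: a[fast]=2≠a[slow]=1 write a[1]=2, slow++,fast++
slow=1 fast=2: a[fast]=3≠a[slow]=2 write a[2]=3, slow++,fast++
slow=2 fast=3: a[fast]=4≠a[slow]=3 write a[3]=4, slow++,fast++
slow=3 fast=4: a[fast]=4=a[slow] dup, fast++
slow=3 fast=5: a[fast]=6≠a[slow]=4 write a[4]=6, slow++,fast++
slow=4 fast=6: a[fast]=7≠a[slow]=6 write a[5]=7, slow++,fast++
slow=5 fast=7: a[fast]=9≠a[slow]=7 write a[6]=9, slow++,fast++
slow=6 fast=8: a[fast]=11≠a[slow]=9 write a[7]=11, slow++,fast++
slow=7 fast=9: a[fast]=12≠a[slow]=11 write a[8]=12, slow++,fast++

length 9; prefix = [1, 2, 3, 4, 6, 7, 9, 11, 12]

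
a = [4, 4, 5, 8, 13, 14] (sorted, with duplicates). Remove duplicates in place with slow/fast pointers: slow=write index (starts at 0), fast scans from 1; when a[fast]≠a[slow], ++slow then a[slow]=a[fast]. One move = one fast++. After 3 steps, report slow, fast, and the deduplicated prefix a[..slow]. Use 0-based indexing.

slow=2, fast=4, prefix=[4, 5, 8]

(s=0,f=1) a[fast]=4=a[slow] dup → fast++
(s=0,f=2) a[fast]=5≠a[slow]=4 write a[1]=5 → slow++,fast++
(s=1,f=3) a[fast]=8≠a[slow]=5 write a[2]=8 → slow++,fast++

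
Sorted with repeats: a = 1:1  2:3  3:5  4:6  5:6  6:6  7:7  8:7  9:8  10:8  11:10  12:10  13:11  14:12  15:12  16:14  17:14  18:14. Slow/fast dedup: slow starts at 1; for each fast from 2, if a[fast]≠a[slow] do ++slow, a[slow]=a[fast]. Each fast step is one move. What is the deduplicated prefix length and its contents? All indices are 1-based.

slow=1 fast=2: a[fast]=3≠a[slow]=1 write a[2]=3, slow++,fast++
slow=2 fast=3: a[fast]=5≠a[slow]=3 write a[3]=5, slow++,fast++
slow=3 fast=4: a[fast]=6≠a[slow]=5 write a[4]=6, slow++,fast++
slow=4 fast=5: a[fast]=6=a[slow] dup, fast++
slow=4 fast=6: a[fast]=6=a[slow] dup, fast++
slow=4 fast=7: a[fast]=7≠a[slow]=6 write a[5]=7, slow++,fast++
slow=5 fast=8: a[fast]=7=a[slow] dup, fast++
slow=5 fast=9: a[fast]=8≠a[slow]=7 write a[6]=8, slow++,fast++
slow=6 fast=10: a[fast]=8=a[slow] dup, fast++
slow=6 fast=11: a[fast]=10≠a[slow]=8 write a[7]=10, slow++,fast++
slow=7 fast=12: a[fast]=10=a[slow] dup, fast++
slow=7 fast=13: a[fast]=11≠a[slow]=10 write a[8]=11, slow++,fast++
slow=8 fast=14: a[fast]=12≠a[slow]=11 write a[9]=12, slow++,fast++
slow=9 fast=15: a[fast]=12=a[slow] dup, fast++
slow=9 fast=16: a[fast]=14≠a[slow]=12 write a[10]=14, slow++,fast++
slow=10 fast=17: a[fast]=14=a[slow] dup, fast++
slow=10 fast=18: a[fast]=14=a[slow] dup, fast++

length 10; prefix = [1, 3, 5, 6, 7, 8, 10, 11, 12, 14]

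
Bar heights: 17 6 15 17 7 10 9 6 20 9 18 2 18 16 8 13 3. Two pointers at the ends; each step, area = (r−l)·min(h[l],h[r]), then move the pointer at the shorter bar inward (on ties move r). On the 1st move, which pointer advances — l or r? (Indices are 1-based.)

r

l=1 r=17: min(17,3)*16=48 best=48 *, r--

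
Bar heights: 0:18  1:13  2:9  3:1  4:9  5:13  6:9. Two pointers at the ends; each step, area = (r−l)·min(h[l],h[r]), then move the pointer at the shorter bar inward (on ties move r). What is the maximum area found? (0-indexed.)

max area = 65

l=0 r=6: min(18,9)*6=54 best=54 *, r--
l=0 r=5: min(18,13)*5=65 best=65 *, r--
l=0 r=4: min(18,9)*4=36 best=65, r--
l=0 r=3: min(18,1)*3=3 best=65, r--
l=0 r=2: min(18,9)*2=18 best=65, r--
l=0 r=1: min(18,13)*1=13 best=65, r--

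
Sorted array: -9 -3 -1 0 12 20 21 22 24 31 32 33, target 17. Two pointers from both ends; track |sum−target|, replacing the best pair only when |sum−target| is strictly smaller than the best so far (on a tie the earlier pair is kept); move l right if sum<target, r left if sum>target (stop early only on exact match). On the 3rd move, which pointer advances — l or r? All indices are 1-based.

r

l=1 r=12: -9+33=24 d=7 *, r--
l=1 r=11: -9+32=23 d=6 *, r--
l=1 r=10: -9+31=22 d=5 *, r--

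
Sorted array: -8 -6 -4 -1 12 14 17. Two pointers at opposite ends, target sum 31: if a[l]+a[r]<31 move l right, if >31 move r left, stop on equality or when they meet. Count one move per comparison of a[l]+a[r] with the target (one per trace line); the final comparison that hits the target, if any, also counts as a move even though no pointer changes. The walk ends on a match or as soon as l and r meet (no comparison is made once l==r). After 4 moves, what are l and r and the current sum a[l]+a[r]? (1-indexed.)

[1,7] -8+17=9 <31 → l++
[2,7] -6+17=11 <31 → l++
[3,7] -4+17=13 <31 → l++
[4,7] -1+17=16 <31 → l++

l=5, r=7, sum=29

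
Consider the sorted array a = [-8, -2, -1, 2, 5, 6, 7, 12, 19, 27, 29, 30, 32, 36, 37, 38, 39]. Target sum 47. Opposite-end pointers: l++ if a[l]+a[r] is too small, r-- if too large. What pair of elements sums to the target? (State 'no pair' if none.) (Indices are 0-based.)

no pair

l=0 r=16: -8+39=31 <47, l++
l=1 r=16: -2+39=37 <47, l++
l=2 r=16: -1+39=38 <47, l++
l=3 r=16: 2+39=41 <47, l++
l=4 r=16: 5+39=44 <47, l++
l=5 r=16: 6+39=45 <47, l++
l=6 r=16: 7+39=46 <47, l++
l=7 r=16: 12+39=51 >47, r--
l=7 r=15: 12+38=50 >47, r--
l=7 r=14: 12+37=49 >47, r--
l=7 r=13: 12+36=48 >47, r--
l=7 r=12: 12+32=44 <47, l++
l=8 r=12: 19+32=51 >47, r--
l=8 r=11: 19+30=49 >47, r--
l=8 r=10: 19+29=48 >47, r--
l=8 r=9: 19+27=46 <47, l++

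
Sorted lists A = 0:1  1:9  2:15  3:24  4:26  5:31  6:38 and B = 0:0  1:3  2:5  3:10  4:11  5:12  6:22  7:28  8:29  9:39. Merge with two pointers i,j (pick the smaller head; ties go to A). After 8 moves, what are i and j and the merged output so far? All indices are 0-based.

i=0 j=0: A[i]=1>B[j]=0 take 0, j++
i=0 j=1: A[i]=1<=B[j]=3 take 1, i++
i=1 j=1: A[i]=9>B[j]=3 take 3, j++
i=1 j=2: A[i]=9>B[j]=5 take 5, j++
i=1 j=3: A[i]=9<=B[j]=10 take 9, i++
i=2 j=3: A[i]=15>B[j]=10 take 10, j++
i=2 j=4: A[i]=15>B[j]=11 take 11, j++
i=2 j=5: A[i]=15>B[j]=12 take 12, j++

i=2, j=6, merged so far=[0, 1, 3, 5, 9, 10, 11, 12]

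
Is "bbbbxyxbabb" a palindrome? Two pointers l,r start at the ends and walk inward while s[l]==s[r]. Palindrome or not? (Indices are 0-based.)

l=0 r=10: 'b'=='b', l++,r--
l=1 r=9: 'b'=='b', l++,r--
l=2 r=8: 'b'!='a', stop

not a palindrome (mismatch at 2,8)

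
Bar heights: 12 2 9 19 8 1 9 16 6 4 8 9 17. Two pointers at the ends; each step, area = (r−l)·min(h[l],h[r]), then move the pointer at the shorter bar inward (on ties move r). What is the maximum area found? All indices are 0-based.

l=0 r=12: min(12,17)*12=144 best=144 *, l++
l=1 r=12: min(2,17)*11=22 best=144, l++
l=2 r=12: min(9,17)*10=90 best=144, l++
l=3 r=12: min(19,17)*9=153 best=153 *, r--
l=3 r=11: min(19,9)*8=72 best=153, r--
l=3 r=10: min(19,8)*7=56 best=153, r--
l=3 r=9: min(19,4)*6=24 best=153, r--
l=3 r=8: min(19,6)*5=30 best=153, r--
l=3 r=7: min(19,16)*4=64 best=153, r--
l=3 r=6: min(19,9)*3=27 best=153, r--
l=3 r=5: min(19,1)*2=2 best=153, r--
l=3 r=4: min(19,8)*1=8 best=153, r--

max area = 153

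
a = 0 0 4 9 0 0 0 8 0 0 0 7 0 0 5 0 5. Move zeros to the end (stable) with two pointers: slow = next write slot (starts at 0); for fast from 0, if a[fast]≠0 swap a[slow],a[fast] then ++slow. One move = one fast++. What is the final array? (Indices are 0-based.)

[4, 9, 8, 7, 5, 5, 0, 0, 0, 0, 0, 0, 0, 0, 0, 0, 0]

slow=0 fast=0: a[fast]=0, fast++
slow=0 fast=1: a[fast]=0, fast++
slow=0 fast=2: a[fast]=4≠0 swap→a[0]=4, slow++,fast++
slow=1 fast=3: a[fast]=9≠0 swap→a[1]=9, slow++,fast++
slow=2 fast=4: a[fast]=0, fast++
slow=2 fast=5: a[fast]=0, fast++
slow=2 fast=6: a[fast]=0, fast++
slow=2 fast=7: a[fast]=8≠0 swap→a[2]=8, slow++,fast++
slow=3 fast=8: a[fast]=0, fast++
slow=3 fast=9: a[fast]=0, fast++
slow=3 fast=10: a[fast]=0, fast++
slow=3 fast=11: a[fast]=7≠0 swap→a[3]=7, slow++,fast++
slow=4 fast=12: a[fast]=0, fast++
slow=4 fast=13: a[fast]=0, fast++
slow=4 fast=14: a[fast]=5≠0 swap→a[4]=5, slow++,fast++
slow=5 fast=15: a[fast]=0, fast++
slow=5 fast=16: a[fast]=5≠0 swap→a[5]=5, slow++,fast++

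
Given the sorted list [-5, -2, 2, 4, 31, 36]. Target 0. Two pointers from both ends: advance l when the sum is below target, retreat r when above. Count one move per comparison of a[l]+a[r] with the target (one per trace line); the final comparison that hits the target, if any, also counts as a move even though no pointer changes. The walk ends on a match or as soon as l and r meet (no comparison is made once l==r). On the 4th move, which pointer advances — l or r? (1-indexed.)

l=1 r=6: -5+36=31 >0, r--
l=1 r=5: -5+31=26 >0, r--
l=1 r=4: -5+4=-1 <0, l++
l=2 r=4: -2+4=2 >0, r--

r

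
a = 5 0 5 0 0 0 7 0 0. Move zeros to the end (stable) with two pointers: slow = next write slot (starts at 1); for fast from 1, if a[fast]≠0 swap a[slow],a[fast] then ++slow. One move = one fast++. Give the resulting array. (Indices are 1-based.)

[5, 5, 7, 0, 0, 0, 0, 0, 0]

(s=1,f=1) a[fast]=5≠0 swap→a[1]=5 → slow++,fast++
(s=2,f=2) a[fast]=0 → fast++
(s=2,f=3) a[fast]=5≠0 swap→a[2]=5 → slow++,fast++
(s=3,f=4) a[fast]=0 → fast++
(s=3,f=5) a[fast]=0 → fast++
(s=3,f=6) a[fast]=0 → fast++
(s=3,f=7) a[fast]=7≠0 swap→a[3]=7 → slow++,fast++
(s=4,f=8) a[fast]=0 → fast++
(s=4,f=9) a[fast]=0 → fast++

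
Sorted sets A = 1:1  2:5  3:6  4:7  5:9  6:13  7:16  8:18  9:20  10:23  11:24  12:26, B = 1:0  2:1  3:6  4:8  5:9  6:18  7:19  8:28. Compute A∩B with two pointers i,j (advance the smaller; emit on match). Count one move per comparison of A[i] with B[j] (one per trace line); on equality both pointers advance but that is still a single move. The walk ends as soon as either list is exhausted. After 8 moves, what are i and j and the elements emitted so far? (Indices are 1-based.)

i=7, j=6, emitted=[1, 6, 9]

i=1 j=1: 1>0, j++
i=1 j=2: 1==1 emit, i++,j++
i=2 j=3: 5<6, i++
i=3 j=3: 6==6 emit, i++,j++
i=4 j=4: 7<8, i++
i=5 j=4: 9>8, j++
i=5 j=5: 9==9 emit, i++,j++
i=6 j=6: 13<18, i++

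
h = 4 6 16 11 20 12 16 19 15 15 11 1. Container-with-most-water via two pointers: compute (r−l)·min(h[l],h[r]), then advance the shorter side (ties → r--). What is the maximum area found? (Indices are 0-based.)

l=0 r=11: min(4,1)*11=11 best=11 *, r--
l=0 r=10: min(4,11)*10=40 best=40 *, l++
l=1 r=10: min(6,11)*9=54 best=54 *, l++
l=2 r=10: min(16,11)*8=88 best=88 *, r--
l=2 r=9: min(16,15)*7=105 best=105 *, r--
l=2 r=8: min(16,15)*6=90 best=105, r--
l=2 r=7: min(16,19)*5=80 best=105, l++
l=3 r=7: min(11,19)*4=44 best=105, l++
l=4 r=7: min(20,19)*3=57 best=105, r--
l=4 r=6: min(20,16)*2=32 best=105, r--
l=4 r=5: min(20,12)*1=12 best=105, r--

max area = 105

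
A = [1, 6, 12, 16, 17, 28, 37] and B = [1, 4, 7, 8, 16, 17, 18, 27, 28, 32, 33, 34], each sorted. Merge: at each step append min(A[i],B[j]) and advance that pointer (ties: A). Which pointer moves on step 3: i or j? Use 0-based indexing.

j

i=0 j=0: A[i]=1<=B[j]=1 take 1, i++
i=1 j=0: A[i]=6>B[j]=1 take 1, j++
i=1 j=1: A[i]=6>B[j]=4 take 4, j++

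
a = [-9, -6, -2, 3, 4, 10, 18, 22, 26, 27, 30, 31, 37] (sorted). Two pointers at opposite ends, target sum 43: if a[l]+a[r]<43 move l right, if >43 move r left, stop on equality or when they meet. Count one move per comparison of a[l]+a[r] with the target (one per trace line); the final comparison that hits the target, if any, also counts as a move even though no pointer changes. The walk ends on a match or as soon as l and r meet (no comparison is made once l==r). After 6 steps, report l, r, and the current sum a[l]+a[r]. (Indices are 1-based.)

l=6, r=12, sum=41

l=1 r=13: -9+37=28 <43, l++
l=2 r=13: -6+37=31 <43, l++
l=3 r=13: -2+37=35 <43, l++
l=4 r=13: 3+37=40 <43, l++
l=5 r=13: 4+37=41 <43, l++
l=6 r=13: 10+37=47 >43, r--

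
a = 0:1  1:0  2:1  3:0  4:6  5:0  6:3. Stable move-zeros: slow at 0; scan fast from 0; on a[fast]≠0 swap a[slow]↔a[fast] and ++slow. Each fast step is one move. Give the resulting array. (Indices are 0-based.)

slow=0 fast=0: a[fast]=1≠0 swap→a[0]=1, slow++,fast++
slow=1 fast=1: a[fast]=0, fast++
slow=1 fast=2: a[fast]=1≠0 swap→a[1]=1, slow++,fast++
slow=2 fast=3: a[fast]=0, fast++
slow=2 fast=4: a[fast]=6≠0 swap→a[2]=6, slow++,fast++
slow=3 fast=5: a[fast]=0, fast++
slow=3 fast=6: a[fast]=3≠0 swap→a[3]=3, slow++,fast++

[1, 1, 6, 3, 0, 0, 0]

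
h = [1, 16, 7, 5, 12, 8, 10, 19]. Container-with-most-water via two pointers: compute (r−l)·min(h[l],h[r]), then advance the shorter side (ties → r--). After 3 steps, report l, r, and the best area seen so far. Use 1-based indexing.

[1,8] min(1,19)*7=7 best=7 * → l++
[2,8] min(16,19)*6=96 best=96 * → l++
[3,8] min(7,19)*5=35 best=96 → l++

l=4, r=8, best area=96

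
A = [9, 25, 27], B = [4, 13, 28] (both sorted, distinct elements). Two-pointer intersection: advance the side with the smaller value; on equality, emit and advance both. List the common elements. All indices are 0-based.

intersection = []

i=0 j=0: 9>4, j++
i=0 j=1: 9<13, i++
i=1 j=1: 25>13, j++
i=1 j=2: 25<28, i++
i=2 j=2: 27<28, i++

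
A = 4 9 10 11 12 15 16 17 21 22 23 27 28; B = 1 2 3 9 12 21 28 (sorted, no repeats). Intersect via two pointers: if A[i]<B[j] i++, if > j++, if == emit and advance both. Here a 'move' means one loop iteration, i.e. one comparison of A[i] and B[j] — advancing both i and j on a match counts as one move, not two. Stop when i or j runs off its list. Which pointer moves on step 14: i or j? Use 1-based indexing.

i

i=1 j=1: 4>1, j++
i=1 j=2: 4>2, j++
i=1 j=3: 4>3, j++
i=1 j=4: 4<9, i++
i=2 j=4: 9==9 emit, i++,j++
i=3 j=5: 10<12, i++
i=4 j=5: 11<12, i++
i=5 j=5: 12==12 emit, i++,j++
i=6 j=6: 15<21, i++
i=7 j=6: 16<21, i++
i=8 j=6: 17<21, i++
i=9 j=6: 21==21 emit, i++,j++
i=10 j=7: 22<28, i++
i=11 j=7: 23<28, i++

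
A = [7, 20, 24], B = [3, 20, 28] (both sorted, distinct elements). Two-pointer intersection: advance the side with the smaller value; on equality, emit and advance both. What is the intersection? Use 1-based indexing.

intersection = [20]

i=1 j=1: 7>3, j++
i=1 j=2: 7<20, i++
i=2 j=2: 20==20 emit, i++,j++
i=3 j=3: 24<28, i++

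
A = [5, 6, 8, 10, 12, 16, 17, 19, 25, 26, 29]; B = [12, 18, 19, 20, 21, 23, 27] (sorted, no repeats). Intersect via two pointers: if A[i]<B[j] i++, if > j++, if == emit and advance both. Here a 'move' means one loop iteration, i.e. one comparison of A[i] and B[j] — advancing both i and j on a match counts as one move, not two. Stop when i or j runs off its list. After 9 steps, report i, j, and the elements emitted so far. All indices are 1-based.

i=9, j=4, emitted=[12, 19]

[i=1,j=1] 5<12 → i++
[i=2,j=1] 6<12 → i++
[i=3,j=1] 8<12 → i++
[i=4,j=1] 10<12 → i++
[i=5,j=1] 12==12 emit → i++,j++
[i=6,j=2] 16<18 → i++
[i=7,j=2] 17<18 → i++
[i=8,j=2] 19>18 → j++
[i=8,j=3] 19==19 emit → i++,j++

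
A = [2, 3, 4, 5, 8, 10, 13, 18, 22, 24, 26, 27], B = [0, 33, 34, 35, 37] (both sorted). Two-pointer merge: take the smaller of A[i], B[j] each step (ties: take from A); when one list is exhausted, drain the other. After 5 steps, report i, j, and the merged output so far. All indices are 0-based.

[i=0,j=0] A[i]=2>B[j]=0 take 0 → j++
[i=0,j=1] A[i]=2<=B[j]=33 take 2 → i++
[i=1,j=1] A[i]=3<=B[j]=33 take 3 → i++
[i=2,j=1] A[i]=4<=B[j]=33 take 4 → i++
[i=3,j=1] A[i]=5<=B[j]=33 take 5 → i++

i=4, j=1, merged so far=[0, 2, 3, 4, 5]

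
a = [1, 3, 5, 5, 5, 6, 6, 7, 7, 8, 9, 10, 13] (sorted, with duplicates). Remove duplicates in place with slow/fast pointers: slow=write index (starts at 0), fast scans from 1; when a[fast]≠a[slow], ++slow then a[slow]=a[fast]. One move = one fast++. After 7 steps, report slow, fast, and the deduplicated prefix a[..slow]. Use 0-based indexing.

slow=0 fast=1: a[fast]=3≠a[slow]=1 write a[1]=3, slow++,fast++
slow=1 fast=2: a[fast]=5≠a[slow]=3 write a[2]=5, slow++,fast++
slow=2 fast=3: a[fast]=5=a[slow] dup, fast++
slow=2 fast=4: a[fast]=5=a[slow] dup, fast++
slow=2 fast=5: a[fast]=6≠a[slow]=5 write a[3]=6, slow++,fast++
slow=3 fast=6: a[fast]=6=a[slow] dup, fast++
slow=3 fast=7: a[fast]=7≠a[slow]=6 write a[4]=7, slow++,fast++

slow=4, fast=8, prefix=[1, 3, 5, 6, 7]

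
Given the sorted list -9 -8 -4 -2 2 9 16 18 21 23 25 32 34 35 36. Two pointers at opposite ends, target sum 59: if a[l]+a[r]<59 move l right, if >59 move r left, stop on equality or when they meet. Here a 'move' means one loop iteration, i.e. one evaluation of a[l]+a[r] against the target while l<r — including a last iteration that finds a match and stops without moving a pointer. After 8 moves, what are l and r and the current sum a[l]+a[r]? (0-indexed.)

[0,14] -9+36=27 <59 → l++
[1,14] -8+36=28 <59 → l++
[2,14] -4+36=32 <59 → l++
[3,14] -2+36=34 <59 → l++
[4,14] 2+36=38 <59 → l++
[5,14] 9+36=45 <59 → l++
[6,14] 16+36=52 <59 → l++
[7,14] 18+36=54 <59 → l++

l=8, r=14, sum=57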